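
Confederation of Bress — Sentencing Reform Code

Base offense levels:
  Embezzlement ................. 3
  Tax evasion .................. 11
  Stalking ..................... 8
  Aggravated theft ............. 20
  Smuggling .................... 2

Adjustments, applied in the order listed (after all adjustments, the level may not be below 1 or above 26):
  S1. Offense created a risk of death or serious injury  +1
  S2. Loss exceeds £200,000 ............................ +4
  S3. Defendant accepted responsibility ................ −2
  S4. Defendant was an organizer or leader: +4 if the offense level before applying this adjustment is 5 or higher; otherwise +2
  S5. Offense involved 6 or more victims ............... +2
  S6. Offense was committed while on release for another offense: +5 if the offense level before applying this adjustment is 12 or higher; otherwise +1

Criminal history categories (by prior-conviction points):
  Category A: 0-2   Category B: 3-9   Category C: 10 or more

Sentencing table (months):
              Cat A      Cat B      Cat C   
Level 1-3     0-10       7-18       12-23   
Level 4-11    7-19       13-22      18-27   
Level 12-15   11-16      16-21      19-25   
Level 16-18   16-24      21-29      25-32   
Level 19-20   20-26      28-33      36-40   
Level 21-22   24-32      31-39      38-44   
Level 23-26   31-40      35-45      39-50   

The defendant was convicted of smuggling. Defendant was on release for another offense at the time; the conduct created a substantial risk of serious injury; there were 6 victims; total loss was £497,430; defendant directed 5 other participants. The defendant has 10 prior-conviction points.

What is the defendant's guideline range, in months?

Base offense level for smuggling: 2.
S1 applies: 2 + 1 = 3.
S2 applies: 3 + 4 = 7.
S3 does not apply.
S4 applies (level before this adjustment is 7 ≥ 5, so +4): 7 + 4 = 11.
S5 applies: 11 + 2 = 13.
S6 applies (level before this adjustment is 13 ≥ 12, so +5): 13 + 5 = 18.
Final offense level: 18.
Criminal history: 10 prior points → Category C (10+).
Level 18 falls in the 16-18 band.
Grid: Level 16-18 × Category C = 25-32 months.

25-32 months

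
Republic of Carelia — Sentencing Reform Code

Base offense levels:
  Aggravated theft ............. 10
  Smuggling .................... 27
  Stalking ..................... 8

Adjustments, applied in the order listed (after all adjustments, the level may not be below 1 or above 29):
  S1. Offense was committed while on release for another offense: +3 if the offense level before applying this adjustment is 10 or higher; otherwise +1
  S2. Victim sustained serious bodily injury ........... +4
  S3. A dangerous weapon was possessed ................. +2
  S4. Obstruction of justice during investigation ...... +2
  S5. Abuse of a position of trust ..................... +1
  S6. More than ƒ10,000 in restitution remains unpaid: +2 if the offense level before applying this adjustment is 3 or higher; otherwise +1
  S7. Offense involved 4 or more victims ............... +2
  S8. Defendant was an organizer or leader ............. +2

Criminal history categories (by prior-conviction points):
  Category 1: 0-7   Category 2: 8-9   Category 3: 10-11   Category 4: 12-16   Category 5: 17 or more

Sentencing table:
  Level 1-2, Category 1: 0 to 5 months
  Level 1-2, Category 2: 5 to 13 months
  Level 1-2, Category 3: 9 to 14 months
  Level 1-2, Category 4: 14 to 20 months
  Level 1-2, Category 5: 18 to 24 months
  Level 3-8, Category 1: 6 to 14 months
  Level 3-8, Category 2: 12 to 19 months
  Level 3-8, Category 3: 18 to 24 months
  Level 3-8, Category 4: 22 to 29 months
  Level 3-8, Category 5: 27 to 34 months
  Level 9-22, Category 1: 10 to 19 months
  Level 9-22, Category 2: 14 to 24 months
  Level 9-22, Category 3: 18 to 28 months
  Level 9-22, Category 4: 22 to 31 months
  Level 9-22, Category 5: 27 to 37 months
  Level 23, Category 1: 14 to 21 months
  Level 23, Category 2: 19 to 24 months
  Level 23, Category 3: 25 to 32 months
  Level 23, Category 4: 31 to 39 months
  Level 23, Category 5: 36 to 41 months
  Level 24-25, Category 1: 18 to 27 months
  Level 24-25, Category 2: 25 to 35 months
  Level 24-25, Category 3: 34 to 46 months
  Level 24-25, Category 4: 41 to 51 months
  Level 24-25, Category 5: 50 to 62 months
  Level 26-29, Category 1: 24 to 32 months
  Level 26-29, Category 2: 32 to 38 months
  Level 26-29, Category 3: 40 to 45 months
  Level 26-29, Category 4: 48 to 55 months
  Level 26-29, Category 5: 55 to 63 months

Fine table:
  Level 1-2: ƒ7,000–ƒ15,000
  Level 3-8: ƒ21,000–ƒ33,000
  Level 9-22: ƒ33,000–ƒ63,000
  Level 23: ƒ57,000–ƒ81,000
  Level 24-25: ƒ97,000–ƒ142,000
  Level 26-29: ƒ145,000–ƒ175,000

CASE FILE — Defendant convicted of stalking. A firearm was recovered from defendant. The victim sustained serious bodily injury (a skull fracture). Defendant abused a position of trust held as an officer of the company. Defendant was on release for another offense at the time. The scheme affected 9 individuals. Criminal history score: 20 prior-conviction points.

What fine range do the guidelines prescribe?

ƒ33,000–ƒ63,000

Base offense level for stalking: 8.
S1 applies (level before this adjustment is 8 < 10, so +1): 8 + 1 = 9.
S2 applies: 9 + 4 = 13.
S3 applies: 13 + 2 = 15.
S4 does not apply.
S5 applies: 15 + 1 = 16.
S7 applies: 16 + 2 = 18.
S8 does not apply.
Final offense level: 18.
Level 18 falls in the 9-22 band.
Fine table: Level 9-22 → ƒ33,000–ƒ63,000.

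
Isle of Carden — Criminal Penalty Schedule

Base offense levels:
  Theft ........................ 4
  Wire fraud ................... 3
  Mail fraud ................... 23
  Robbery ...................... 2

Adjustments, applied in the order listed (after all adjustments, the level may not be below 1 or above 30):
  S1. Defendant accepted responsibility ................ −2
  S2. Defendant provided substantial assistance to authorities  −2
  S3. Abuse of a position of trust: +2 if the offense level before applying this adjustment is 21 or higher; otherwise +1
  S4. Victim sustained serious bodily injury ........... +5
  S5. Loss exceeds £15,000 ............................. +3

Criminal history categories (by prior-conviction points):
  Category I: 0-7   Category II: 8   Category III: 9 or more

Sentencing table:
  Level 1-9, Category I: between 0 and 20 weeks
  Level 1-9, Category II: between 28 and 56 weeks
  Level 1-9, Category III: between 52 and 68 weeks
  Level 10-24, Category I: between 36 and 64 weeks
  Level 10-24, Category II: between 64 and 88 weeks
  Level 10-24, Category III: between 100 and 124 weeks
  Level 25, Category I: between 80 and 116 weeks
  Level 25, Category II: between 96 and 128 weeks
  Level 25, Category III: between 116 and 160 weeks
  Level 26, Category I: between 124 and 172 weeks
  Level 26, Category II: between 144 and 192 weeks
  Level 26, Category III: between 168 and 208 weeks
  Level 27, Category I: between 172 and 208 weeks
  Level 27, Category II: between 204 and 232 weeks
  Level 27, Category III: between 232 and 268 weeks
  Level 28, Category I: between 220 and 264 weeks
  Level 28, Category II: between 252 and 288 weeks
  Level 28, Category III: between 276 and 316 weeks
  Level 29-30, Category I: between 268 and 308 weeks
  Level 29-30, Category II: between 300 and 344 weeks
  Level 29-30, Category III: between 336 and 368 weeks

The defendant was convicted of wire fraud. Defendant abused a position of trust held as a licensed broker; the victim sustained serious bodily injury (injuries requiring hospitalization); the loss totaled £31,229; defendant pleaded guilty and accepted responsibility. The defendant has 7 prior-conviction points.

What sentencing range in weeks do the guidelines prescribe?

36-64 weeks

Base offense level for wire fraud: 3.
S1 applies: 3 − 2 = 1.
S2 does not apply.
S3 applies (level before this adjustment is 1 < 21, so +1): 1 + 1 = 2.
S4 applies: 2 + 5 = 7.
S5 applies: 7 + 3 = 10.
Final offense level: 10.
Criminal history: 7 prior points → Category I (0-7).
Level 10 falls in the 10-24 band.
Grid: Level 10-24 × Category I = 36-64 weeks.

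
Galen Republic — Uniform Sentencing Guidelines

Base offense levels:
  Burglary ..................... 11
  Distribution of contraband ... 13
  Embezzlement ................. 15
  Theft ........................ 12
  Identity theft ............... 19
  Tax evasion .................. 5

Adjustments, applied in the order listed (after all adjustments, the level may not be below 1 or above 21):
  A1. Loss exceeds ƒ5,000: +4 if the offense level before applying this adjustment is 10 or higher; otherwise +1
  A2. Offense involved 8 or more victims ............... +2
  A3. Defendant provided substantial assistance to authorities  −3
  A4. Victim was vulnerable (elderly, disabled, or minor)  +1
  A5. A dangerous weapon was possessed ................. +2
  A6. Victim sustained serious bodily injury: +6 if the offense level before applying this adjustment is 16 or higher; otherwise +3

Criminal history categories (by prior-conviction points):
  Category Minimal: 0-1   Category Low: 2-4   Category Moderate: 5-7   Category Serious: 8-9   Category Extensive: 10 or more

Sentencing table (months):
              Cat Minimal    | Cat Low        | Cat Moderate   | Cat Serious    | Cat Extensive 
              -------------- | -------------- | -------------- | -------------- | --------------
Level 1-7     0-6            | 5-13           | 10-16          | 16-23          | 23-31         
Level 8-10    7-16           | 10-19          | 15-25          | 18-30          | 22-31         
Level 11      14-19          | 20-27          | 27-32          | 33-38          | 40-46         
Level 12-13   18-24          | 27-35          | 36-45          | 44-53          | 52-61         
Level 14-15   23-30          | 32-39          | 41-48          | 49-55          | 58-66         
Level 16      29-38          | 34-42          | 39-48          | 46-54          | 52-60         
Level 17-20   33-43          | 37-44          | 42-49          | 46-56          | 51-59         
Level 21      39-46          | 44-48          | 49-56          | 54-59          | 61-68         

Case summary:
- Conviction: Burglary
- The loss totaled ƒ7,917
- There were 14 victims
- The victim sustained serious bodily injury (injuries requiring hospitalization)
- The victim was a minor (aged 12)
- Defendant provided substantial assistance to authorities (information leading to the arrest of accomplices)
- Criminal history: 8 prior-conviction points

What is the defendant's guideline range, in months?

46-56 months

Base offense level for burglary: 11.
A1 applies (level before this adjustment is 11 ≥ 10, so +4): 11 + 4 = 15.
A2 applies: 15 + 2 = 17.
A3 applies: 17 − 3 = 14.
A4 applies: 14 + 1 = 15.
A6 applies (level before this adjustment is 15 < 16, so +3): 15 + 3 = 18.
Final offense level: 18.
Criminal history: 8 prior points → Category Serious (8-9).
Level 18 falls in the 17-20 band.
Grid: Level 17-20 × Category Serious = 46-56 months.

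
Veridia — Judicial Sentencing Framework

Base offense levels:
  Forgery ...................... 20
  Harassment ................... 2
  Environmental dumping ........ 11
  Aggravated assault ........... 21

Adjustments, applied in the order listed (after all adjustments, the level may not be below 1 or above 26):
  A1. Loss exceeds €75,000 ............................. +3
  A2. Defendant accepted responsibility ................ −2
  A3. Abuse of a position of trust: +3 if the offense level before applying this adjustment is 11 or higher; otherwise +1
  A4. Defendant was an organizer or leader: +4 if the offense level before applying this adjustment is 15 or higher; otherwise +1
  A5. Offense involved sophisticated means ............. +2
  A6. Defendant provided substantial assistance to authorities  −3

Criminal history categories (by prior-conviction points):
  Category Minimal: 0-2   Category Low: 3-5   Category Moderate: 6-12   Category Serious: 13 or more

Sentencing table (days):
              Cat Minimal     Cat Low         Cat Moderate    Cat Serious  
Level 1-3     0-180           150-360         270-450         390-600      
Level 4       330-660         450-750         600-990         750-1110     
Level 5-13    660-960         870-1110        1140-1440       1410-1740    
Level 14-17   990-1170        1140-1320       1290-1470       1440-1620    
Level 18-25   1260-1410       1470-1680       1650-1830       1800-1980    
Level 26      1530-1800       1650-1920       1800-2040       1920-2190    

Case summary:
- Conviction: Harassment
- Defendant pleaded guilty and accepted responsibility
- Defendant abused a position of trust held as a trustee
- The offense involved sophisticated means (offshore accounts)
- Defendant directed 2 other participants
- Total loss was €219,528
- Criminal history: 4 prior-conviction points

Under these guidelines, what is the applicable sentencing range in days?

Base offense level for harassment: 2.
A1 applies: 2 + 3 = 5.
A2 applies: 5 − 2 = 3.
A3 applies (level before this adjustment is 3 < 11, so +1): 3 + 1 = 4.
A4 applies (level before this adjustment is 4 < 15, so +1): 4 + 1 = 5.
A5 applies: 5 + 2 = 7.
A6 does not apply.
Final offense level: 7.
Criminal history: 4 prior points → Category Low (3-5).
Level 7 falls in the 5-13 band.
Grid: Level 5-13 × Category Low = 870-1110 days.

870-1110 days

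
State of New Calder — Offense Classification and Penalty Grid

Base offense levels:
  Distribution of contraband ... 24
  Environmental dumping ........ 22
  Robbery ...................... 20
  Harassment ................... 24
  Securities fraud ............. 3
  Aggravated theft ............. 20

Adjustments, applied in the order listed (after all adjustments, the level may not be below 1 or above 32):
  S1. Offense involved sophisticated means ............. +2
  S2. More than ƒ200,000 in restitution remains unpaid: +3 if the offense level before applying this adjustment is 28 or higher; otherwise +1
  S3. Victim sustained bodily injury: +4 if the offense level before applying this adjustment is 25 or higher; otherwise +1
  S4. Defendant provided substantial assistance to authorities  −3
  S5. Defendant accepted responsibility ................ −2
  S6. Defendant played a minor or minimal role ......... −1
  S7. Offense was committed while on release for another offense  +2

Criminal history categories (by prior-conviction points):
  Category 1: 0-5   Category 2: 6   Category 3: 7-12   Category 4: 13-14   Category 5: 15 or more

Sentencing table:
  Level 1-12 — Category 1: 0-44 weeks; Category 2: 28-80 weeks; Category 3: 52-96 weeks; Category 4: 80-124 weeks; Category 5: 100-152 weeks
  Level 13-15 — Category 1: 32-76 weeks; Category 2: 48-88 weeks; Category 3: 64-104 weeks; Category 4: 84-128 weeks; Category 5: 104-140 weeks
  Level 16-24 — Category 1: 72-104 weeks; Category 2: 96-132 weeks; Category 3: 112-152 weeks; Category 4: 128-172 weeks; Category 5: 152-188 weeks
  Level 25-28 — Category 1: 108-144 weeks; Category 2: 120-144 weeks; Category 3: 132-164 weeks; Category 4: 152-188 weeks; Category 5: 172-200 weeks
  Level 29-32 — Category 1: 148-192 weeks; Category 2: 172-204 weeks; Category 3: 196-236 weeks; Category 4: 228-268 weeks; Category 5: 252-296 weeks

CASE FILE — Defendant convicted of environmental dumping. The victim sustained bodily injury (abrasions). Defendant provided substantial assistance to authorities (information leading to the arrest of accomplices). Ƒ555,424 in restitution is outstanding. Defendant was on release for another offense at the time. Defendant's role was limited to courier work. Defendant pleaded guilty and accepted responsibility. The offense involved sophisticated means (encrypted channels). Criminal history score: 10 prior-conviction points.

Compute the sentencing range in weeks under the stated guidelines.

Base offense level for environmental dumping: 22.
S1 applies: 22 + 2 = 24.
S2 applies (level before this adjustment is 24 < 28, so +1): 24 + 1 = 25.
S3 applies (level before this adjustment is 25 ≥ 25, so +4): 25 + 4 = 29.
S4 applies: 29 − 3 = 26.
S5 applies: 26 − 2 = 24.
S6 applies: 24 − 1 = 23.
S7 applies: 23 + 2 = 25.
Final offense level: 25.
Criminal history: 10 prior points → Category 3 (7-12).
Level 25 falls in the 25-28 band.
Grid: Level 25-28 × Category 3 = 132-164 weeks.

132-164 weeks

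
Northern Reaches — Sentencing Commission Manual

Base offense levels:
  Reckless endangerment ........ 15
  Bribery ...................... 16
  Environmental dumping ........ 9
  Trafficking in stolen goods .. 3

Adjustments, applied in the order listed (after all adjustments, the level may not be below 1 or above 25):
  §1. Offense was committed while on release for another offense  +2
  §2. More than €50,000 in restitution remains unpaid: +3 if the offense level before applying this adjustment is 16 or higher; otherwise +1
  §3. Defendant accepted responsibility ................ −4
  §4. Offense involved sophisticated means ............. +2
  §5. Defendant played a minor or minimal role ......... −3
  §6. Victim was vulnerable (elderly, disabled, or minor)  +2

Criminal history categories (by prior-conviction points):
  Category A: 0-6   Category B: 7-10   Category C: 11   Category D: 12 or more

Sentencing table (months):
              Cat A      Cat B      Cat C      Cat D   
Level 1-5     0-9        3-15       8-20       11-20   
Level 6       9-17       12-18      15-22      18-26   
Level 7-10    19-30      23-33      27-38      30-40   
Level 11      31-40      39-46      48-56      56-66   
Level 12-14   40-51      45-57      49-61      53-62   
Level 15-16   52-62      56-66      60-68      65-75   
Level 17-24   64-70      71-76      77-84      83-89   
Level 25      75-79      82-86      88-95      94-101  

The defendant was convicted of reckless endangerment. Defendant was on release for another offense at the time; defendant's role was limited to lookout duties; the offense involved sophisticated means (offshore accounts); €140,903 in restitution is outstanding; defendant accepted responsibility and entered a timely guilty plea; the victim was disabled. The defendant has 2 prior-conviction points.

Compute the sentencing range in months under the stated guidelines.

Base offense level for reckless endangerment: 15.
§1 applies: 15 + 2 = 17.
§2 applies (level before this adjustment is 17 ≥ 16, so +3): 17 + 3 = 20.
§3 applies: 20 − 4 = 16.
§4 applies: 16 + 2 = 18.
§5 applies: 18 − 3 = 15.
§6 applies: 15 + 2 = 17.
Final offense level: 17.
Criminal history: 2 prior points → Category A (0-6).
Level 17 falls in the 17-24 band.
Grid: Level 17-24 × Category A = 64-70 months.

64-70 months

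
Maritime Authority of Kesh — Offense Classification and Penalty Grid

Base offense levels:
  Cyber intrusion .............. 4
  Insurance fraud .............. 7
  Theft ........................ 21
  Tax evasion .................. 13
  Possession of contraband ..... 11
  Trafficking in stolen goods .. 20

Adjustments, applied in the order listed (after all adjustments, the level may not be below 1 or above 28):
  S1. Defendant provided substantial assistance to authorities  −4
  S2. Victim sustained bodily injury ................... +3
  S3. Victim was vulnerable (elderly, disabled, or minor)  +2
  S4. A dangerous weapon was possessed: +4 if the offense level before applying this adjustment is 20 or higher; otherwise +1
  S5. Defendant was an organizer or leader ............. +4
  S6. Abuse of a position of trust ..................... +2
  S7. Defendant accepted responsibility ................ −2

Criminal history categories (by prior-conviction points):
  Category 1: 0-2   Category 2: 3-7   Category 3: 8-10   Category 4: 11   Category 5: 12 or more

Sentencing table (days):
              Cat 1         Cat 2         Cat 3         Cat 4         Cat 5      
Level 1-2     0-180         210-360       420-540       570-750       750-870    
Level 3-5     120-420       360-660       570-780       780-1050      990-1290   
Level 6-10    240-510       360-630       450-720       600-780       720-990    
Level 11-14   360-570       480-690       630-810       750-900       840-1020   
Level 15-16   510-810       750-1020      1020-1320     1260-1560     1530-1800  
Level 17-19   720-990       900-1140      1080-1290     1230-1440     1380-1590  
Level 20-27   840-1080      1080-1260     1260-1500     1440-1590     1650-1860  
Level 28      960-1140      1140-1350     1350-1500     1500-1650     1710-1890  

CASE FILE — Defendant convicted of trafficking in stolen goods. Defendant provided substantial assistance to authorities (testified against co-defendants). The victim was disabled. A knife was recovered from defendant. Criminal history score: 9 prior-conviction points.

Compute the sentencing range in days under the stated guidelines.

Base offense level for trafficking in stolen goods: 20.
S1 applies: 20 − 4 = 16.
S2 does not apply.
S3 applies: 16 + 2 = 18.
S4 applies (level before this adjustment is 18 < 20, so +1): 18 + 1 = 19.
S7 does not apply.
Final offense level: 19.
Criminal history: 9 prior points → Category 3 (8-10).
Level 19 falls in the 17-19 band.
Grid: Level 17-19 × Category 3 = 1080-1290 days.

1080-1290 days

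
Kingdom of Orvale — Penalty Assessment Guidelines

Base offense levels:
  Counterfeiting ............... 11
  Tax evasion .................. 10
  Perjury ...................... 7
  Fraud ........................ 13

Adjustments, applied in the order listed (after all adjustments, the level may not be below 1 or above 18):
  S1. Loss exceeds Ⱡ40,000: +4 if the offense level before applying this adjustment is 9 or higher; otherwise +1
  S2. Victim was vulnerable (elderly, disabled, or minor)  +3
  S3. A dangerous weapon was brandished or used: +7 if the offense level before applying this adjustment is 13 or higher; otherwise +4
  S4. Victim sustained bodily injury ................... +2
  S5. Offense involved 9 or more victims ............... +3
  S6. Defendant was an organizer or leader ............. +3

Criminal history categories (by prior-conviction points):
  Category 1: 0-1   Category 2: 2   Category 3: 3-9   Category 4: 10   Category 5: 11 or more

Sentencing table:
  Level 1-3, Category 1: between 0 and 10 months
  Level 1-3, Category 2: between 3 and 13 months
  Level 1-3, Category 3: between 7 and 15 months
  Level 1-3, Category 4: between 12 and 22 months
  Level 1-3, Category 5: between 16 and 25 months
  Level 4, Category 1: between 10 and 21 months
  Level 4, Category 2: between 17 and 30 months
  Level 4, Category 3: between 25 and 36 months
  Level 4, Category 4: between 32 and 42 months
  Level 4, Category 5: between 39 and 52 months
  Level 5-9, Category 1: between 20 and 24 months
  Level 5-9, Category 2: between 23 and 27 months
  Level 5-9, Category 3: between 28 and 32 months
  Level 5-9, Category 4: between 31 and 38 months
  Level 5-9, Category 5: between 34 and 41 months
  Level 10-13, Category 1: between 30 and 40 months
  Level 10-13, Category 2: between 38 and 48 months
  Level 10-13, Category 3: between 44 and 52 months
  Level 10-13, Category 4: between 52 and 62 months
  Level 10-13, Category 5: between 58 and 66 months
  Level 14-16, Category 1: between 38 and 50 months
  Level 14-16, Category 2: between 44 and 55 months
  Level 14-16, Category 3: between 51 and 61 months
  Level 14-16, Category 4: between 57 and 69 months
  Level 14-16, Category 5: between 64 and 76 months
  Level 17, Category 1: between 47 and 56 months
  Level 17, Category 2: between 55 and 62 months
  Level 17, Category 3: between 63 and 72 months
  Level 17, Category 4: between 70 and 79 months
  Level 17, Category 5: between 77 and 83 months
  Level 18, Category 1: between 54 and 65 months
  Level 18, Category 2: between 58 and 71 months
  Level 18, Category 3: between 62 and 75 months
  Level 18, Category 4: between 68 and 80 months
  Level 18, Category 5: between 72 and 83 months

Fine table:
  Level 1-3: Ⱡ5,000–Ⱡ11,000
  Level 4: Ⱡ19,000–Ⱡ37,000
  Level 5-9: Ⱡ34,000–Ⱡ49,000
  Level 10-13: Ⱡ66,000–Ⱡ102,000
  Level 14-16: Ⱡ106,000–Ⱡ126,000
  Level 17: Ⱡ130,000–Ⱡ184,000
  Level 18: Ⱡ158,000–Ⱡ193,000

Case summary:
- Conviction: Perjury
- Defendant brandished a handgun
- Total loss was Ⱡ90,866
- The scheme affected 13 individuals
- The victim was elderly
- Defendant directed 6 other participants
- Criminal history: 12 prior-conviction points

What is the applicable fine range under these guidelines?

Base offense level for perjury: 7.
S1 applies (level before this adjustment is 7 < 9, so +1): 7 + 1 = 8.
S2 applies: 8 + 3 = 11.
S3 applies (level before this adjustment is 11 < 13, so +4): 11 + 4 = 15.
S5 applies: 15 + 3 = 18.
S6 applies: 18 + 3 = 21.
Level 21 exceeds the maximum of 18; capped at 18.
Final offense level: 18.
Level 18 falls in the 18 band.
Fine table: Level 18 → Ⱡ158,000–Ⱡ193,000.

Ⱡ158,000–Ⱡ193,000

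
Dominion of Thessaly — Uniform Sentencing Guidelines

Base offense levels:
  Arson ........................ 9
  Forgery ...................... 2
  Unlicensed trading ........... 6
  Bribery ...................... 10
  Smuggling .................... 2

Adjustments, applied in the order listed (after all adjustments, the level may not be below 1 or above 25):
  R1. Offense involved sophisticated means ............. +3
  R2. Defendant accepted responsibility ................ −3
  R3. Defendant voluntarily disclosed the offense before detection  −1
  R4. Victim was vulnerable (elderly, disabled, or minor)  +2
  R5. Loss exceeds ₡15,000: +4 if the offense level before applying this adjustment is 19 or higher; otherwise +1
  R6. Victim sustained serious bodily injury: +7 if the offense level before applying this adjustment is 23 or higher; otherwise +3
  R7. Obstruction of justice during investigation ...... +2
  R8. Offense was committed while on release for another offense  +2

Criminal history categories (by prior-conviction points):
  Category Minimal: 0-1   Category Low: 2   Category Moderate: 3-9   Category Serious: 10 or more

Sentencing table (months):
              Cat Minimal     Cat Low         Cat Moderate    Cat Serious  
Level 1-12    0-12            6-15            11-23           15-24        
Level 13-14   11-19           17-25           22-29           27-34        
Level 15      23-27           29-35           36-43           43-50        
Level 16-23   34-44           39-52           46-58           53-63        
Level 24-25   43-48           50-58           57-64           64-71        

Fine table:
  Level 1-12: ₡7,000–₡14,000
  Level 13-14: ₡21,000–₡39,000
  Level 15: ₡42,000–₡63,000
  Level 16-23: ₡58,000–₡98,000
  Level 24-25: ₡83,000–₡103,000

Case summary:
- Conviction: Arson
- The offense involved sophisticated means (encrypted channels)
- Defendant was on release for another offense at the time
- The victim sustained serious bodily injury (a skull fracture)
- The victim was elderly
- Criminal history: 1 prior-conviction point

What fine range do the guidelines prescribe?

Base offense level for arson: 9.
R1 applies: 9 + 3 = 12.
R2 does not apply.
R3 does not apply.
R4 applies: 12 + 2 = 14.
R6 applies (level before this adjustment is 14 < 23, so +3): 14 + 3 = 17.
R7 does not apply.
R8 applies: 17 + 2 = 19.
Final offense level: 19.
Level 19 falls in the 16-23 band.
Fine table: Level 16-23 → ₡58,000–₡98,000.

₡58,000–₡98,000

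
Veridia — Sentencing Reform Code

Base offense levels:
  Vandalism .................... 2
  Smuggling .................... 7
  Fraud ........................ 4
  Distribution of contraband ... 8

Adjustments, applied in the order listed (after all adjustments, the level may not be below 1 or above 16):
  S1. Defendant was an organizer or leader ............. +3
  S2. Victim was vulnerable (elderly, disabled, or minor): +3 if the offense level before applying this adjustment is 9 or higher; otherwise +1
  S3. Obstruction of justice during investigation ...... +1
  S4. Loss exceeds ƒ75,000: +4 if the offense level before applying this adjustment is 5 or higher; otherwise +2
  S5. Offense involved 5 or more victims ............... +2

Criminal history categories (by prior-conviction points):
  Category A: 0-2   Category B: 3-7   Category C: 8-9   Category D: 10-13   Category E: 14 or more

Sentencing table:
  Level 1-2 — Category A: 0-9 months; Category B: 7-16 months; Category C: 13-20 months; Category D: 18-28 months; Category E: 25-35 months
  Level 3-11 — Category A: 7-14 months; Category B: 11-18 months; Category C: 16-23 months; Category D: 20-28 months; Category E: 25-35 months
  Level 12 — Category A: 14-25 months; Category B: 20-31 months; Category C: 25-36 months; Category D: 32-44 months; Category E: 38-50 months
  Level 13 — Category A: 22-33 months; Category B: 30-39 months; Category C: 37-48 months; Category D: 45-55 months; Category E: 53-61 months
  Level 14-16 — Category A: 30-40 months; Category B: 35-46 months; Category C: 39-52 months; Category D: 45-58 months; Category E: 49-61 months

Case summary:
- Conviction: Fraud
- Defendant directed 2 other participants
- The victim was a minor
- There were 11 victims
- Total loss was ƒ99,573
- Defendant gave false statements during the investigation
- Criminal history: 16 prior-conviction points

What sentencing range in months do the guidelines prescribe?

49-61 months

Base offense level for fraud: 4.
S1 applies: 4 + 3 = 7.
S2 applies (level before this adjustment is 7 < 9, so +1): 7 + 1 = 8.
S3 applies: 8 + 1 = 9.
S4 applies (level before this adjustment is 9 ≥ 5, so +4): 9 + 4 = 13.
S5 applies: 13 + 2 = 15.
Final offense level: 15.
Criminal history: 16 prior points → Category E (14+).
Level 15 falls in the 14-16 band.
Grid: Level 14-16 × Category E = 49-61 months.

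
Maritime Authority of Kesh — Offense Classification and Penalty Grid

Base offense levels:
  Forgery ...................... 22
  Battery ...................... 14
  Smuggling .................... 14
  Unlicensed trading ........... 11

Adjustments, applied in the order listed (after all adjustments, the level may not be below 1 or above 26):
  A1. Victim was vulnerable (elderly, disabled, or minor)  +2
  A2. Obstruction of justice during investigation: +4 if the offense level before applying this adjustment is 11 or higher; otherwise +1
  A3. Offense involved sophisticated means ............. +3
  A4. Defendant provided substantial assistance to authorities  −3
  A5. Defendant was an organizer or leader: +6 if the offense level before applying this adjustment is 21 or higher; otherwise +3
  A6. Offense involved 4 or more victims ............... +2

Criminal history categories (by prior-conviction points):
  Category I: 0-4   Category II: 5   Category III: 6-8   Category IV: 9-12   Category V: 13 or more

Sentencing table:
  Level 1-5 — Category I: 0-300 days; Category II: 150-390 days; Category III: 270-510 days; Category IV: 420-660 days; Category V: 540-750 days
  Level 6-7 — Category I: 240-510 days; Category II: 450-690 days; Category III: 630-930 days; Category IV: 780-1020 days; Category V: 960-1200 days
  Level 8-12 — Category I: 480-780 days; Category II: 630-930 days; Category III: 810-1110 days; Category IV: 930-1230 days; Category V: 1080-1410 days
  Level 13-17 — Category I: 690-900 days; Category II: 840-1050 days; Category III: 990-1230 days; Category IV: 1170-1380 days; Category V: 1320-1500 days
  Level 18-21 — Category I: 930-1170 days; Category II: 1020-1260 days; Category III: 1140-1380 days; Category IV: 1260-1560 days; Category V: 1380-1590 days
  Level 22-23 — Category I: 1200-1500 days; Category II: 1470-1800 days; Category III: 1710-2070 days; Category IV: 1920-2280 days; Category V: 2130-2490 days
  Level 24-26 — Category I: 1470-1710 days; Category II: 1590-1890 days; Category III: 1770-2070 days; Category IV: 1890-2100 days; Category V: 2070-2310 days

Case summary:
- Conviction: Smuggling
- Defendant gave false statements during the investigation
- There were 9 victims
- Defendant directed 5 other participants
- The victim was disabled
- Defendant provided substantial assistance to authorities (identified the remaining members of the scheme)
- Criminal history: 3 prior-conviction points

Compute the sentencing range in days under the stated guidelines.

1200-1500 days

Base offense level for smuggling: 14.
A1 applies: 14 + 2 = 16.
A2 applies (level before this adjustment is 16 ≥ 11, so +4): 16 + 4 = 20.
A4 applies: 20 − 3 = 17.
A5 applies (level before this adjustment is 17 < 21, so +3): 17 + 3 = 20.
A6 applies: 20 + 2 = 22.
Final offense level: 22.
Criminal history: 3 prior points → Category I (0-4).
Level 22 falls in the 22-23 band.
Grid: Level 22-23 × Category I = 1200-1500 days.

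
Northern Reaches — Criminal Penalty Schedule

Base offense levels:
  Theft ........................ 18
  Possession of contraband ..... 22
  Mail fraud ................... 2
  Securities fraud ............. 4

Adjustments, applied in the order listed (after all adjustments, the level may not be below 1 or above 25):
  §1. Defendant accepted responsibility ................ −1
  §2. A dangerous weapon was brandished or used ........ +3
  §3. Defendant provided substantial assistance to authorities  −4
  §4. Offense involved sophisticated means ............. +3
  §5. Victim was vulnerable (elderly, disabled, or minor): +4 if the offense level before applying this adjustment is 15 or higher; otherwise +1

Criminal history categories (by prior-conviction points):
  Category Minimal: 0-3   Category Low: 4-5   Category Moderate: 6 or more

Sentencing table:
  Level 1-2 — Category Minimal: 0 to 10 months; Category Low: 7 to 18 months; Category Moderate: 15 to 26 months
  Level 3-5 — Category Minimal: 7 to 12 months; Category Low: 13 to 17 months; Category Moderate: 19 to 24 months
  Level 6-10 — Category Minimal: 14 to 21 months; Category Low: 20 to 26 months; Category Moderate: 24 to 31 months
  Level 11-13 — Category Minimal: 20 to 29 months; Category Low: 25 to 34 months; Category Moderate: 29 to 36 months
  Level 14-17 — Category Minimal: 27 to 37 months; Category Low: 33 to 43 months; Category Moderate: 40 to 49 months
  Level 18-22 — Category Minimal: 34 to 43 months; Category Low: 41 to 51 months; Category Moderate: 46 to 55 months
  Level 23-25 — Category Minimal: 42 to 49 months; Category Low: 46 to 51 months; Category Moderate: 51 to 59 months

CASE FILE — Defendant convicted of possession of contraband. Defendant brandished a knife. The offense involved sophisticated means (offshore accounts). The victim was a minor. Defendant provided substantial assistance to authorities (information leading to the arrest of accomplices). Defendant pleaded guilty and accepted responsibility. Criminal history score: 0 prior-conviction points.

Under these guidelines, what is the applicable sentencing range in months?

Base offense level for possession of contraband: 22.
§1 applies: 22 − 1 = 21.
§2 applies: 21 + 3 = 24.
§3 applies: 24 − 4 = 20.
§4 applies: 20 + 3 = 23.
§5 applies (level before this adjustment is 23 ≥ 15, so +4): 23 + 4 = 27.
Level 27 exceeds the maximum of 25; capped at 25.
Final offense level: 25.
Criminal history: 0 prior points → Category Minimal (0-3).
Level 25 falls in the 23-25 band.
Grid: Level 23-25 × Category Minimal = 42-49 months.

42-49 months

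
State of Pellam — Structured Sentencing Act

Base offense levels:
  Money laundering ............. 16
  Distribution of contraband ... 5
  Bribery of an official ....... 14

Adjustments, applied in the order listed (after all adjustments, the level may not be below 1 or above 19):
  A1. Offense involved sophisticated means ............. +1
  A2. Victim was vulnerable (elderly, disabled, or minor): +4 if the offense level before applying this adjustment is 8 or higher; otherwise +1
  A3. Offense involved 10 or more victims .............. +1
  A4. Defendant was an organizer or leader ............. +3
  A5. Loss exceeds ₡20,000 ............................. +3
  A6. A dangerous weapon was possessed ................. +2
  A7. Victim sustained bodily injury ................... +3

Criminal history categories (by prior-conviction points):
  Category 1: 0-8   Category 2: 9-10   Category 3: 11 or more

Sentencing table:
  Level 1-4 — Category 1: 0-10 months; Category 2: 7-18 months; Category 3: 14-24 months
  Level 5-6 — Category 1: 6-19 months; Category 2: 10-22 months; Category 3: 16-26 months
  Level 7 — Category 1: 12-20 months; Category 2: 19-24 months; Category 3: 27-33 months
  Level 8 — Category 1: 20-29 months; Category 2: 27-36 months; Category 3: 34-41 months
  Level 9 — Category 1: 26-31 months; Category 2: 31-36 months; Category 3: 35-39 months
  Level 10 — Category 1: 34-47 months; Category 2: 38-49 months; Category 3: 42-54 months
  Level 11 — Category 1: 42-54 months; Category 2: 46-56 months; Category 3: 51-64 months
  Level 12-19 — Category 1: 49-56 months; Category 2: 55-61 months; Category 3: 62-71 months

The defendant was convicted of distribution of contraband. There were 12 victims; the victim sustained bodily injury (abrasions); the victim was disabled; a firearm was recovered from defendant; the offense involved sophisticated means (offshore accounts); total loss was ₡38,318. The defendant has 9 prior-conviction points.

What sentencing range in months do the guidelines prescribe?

55-61 months

Base offense level for distribution of contraband: 5.
A1 applies: 5 + 1 = 6.
A2 applies (level before this adjustment is 6 < 8, so +1): 6 + 1 = 7.
A3 applies: 7 + 1 = 8.
A4 does not apply.
A5 applies: 8 + 3 = 11.
A6 applies: 11 + 2 = 13.
A7 applies: 13 + 3 = 16.
Final offense level: 16.
Criminal history: 9 prior points → Category 2 (9-10).
Level 16 falls in the 12-19 band.
Grid: Level 12-19 × Category 2 = 55-61 months.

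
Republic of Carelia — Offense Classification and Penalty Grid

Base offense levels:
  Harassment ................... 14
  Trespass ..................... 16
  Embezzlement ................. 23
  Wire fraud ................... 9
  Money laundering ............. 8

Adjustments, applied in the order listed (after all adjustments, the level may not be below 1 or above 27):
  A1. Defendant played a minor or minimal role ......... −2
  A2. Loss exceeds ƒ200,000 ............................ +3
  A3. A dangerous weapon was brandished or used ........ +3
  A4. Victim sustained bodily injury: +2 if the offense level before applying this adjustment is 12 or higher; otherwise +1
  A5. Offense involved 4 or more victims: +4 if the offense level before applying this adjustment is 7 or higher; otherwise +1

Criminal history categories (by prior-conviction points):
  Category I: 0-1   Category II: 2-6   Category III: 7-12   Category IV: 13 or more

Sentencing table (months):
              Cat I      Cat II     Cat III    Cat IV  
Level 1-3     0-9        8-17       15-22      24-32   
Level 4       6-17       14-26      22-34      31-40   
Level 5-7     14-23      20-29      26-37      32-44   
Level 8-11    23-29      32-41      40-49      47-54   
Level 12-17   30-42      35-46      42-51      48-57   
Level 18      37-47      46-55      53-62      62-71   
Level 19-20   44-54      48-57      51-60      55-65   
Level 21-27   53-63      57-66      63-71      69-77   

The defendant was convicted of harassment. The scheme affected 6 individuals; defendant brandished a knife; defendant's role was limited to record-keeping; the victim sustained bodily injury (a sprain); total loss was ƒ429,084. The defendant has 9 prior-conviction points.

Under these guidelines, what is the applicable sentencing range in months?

Base offense level for harassment: 14.
A1 applies: 14 − 2 = 12.
A2 applies: 12 + 3 = 15.
A3 applies: 15 + 3 = 18.
A4 applies (level before this adjustment is 18 ≥ 12, so +2): 18 + 2 = 20.
A5 applies (level before this adjustment is 20 ≥ 7, so +4): 20 + 4 = 24.
Final offense level: 24.
Criminal history: 9 prior points → Category III (7-12).
Level 24 falls in the 21-27 band.
Grid: Level 21-27 × Category III = 63-71 months.

63-71 months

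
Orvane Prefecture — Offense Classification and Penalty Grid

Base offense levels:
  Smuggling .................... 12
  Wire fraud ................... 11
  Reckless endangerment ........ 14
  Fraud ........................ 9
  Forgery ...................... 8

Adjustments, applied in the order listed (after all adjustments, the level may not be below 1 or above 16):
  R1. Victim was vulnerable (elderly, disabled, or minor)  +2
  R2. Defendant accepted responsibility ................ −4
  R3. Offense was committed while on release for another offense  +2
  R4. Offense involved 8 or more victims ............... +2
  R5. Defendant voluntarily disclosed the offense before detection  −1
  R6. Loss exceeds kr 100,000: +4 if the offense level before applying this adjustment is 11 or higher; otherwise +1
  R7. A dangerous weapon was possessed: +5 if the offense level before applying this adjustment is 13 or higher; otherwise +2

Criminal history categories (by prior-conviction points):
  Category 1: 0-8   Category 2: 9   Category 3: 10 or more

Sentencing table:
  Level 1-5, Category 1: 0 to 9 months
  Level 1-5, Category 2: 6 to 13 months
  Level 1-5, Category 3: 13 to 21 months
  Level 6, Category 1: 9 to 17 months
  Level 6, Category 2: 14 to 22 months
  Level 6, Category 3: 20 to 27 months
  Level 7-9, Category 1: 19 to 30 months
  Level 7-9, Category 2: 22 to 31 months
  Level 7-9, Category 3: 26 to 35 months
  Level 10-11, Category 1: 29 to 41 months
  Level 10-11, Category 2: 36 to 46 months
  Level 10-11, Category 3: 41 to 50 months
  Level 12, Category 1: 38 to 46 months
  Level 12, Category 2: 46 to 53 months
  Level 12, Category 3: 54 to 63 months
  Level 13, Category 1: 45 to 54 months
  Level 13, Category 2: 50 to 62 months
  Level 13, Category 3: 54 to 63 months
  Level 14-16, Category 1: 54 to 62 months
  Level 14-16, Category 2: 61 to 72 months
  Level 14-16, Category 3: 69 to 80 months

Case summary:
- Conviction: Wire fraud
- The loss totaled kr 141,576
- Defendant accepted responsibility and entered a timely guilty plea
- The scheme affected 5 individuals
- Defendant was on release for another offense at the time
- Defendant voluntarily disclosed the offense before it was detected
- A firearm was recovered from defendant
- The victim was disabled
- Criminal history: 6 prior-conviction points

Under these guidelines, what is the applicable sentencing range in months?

45-54 months

Base offense level for wire fraud: 11.
R1 applies: 11 + 2 = 13.
R2 applies: 13 − 4 = 9.
R3 applies: 9 + 2 = 11.
R4 does not apply.
R5 applies: 11 − 1 = 10.
R6 applies (level before this adjustment is 10 < 11, so +1): 10 + 1 = 11.
R7 applies (level before this adjustment is 11 < 13, so +2): 11 + 2 = 13.
Final offense level: 13.
Criminal history: 6 prior points → Category 1 (0-8).
Level 13 falls in the 13 band.
Grid: Level 13 × Category 1 = 45-54 months.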